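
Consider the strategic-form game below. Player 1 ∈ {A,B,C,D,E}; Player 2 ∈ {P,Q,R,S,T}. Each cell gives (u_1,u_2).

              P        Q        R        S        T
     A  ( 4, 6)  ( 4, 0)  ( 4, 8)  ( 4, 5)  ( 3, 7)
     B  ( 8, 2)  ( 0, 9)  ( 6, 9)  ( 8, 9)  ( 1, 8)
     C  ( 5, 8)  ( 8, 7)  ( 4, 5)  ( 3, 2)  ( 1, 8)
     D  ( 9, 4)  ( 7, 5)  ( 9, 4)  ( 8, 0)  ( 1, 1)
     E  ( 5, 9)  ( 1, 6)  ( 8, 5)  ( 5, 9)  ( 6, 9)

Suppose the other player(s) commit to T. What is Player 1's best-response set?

argmax u_1 = {E}

u_1(A vs T) = 3
u_1(B vs T) = 1
u_1(C vs T) = 1
u_1(D vs T) = 1
u_1(E vs T) = 6
max payoff 6 at {E}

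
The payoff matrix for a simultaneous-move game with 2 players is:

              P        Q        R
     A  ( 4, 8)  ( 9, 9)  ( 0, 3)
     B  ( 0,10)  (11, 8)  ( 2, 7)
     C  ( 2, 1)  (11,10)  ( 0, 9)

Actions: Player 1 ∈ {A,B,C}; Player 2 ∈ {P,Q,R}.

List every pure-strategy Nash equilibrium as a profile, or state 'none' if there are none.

PSNE = {(C,Q)}

(A,P): not NE [P2→Q gives 9>8]
(A,Q): not NE [P1→C gives 11>9]
(A,R): not NE [P1→B gives 2>0; P2→Q gives 9>3]
(B,P): not NE [P1→A gives 4>0]
(B,Q): not NE [P2→P gives 10>8]
(B,R): not NE [P2→P gives 10>7]
(C,P): not NE [P1→A gives 4>2; P2→Q gives 10>1]
(C,Q): NE
(C,R): not NE [P1→B gives 2>0; P2→Q gives 10>9]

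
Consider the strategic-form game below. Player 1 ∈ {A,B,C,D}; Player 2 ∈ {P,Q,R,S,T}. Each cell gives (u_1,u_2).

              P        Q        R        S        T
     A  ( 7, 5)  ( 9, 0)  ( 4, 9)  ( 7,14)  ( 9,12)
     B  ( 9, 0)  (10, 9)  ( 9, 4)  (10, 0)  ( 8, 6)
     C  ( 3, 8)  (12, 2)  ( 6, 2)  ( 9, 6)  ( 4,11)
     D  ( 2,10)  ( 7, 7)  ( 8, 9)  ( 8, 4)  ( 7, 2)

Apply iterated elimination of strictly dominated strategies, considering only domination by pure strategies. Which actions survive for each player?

P1 drop D (B beats it: P:9>2 Q:10>7 R:9>8 S:10>8 T:8>7)
P2 drop P (T beats it: A:12>5 B:6>0 C:11>8)
P2 drop R (T beats it: A:12>9 B:6>4 C:11>2)
P1→{A,B,C} P2→{Q,S,T}

Remaining: P1:{A,B,C} P2:{Q,S,T}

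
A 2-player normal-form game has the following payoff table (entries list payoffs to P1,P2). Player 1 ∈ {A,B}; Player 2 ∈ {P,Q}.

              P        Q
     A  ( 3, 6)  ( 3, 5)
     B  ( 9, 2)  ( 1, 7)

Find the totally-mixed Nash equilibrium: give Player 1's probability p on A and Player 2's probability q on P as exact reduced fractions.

p=5/6, q=1/4

P1 indiff ⇒ q·3+(1-q)·3 = q·9+(1-q)·1 ⇒ q(-6) = (1-q)(-2) ⇒ q = 1/4
P2 indiff ⇒ p·6+(1-p)·2 = p·5+(1-p)·7 ⇒ p(1) = (1-p)(5) ⇒ p = 5/6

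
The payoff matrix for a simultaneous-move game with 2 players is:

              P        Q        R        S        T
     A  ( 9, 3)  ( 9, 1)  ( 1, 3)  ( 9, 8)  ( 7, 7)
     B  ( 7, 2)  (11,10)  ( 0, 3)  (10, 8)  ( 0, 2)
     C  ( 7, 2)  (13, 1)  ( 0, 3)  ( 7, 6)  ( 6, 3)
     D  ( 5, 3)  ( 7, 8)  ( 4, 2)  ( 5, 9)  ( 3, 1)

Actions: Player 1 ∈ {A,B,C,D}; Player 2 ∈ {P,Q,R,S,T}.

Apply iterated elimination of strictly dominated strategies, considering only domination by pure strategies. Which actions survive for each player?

Remaining: P1:{B,C} P2:{Q,S}

P2 drop P (S beats it: A:8>3 B:8>2 C:6>2 D:9>3)
P2 drop R (S beats it: A:8>3 B:8>3 C:6>3 D:9>2)
P1 drop D (A beats it: Q:9>7 S:9>5 T:7>3)
P2 drop T (S beats it: A:8>7 B:8>2 C:6>3)
P1 drop A (B beats it: Q:11>9 S:10>9)
P1→{B,C} P2→{Q,S}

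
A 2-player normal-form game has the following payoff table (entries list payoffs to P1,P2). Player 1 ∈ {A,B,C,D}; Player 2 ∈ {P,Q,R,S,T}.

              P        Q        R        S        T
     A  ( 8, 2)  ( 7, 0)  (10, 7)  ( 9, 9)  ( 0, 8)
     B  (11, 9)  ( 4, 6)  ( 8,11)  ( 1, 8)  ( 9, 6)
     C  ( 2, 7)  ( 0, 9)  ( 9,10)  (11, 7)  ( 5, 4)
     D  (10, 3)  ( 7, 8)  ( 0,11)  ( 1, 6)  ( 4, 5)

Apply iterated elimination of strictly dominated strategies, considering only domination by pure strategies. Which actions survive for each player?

P2 drop P (R beats it: A:7>2 B:11>9 C:10>7 D:11>3)
P2 drop Q (R beats it: A:7>0 B:11>6 C:10>9 D:11>8)
P1 drop D (C beats it: R:9>0 S:11>1 T:5>4)
P2 drop T (S beats it: A:9>8 B:8>6 C:7>4)
P1 drop B (A beats it: R:10>8 S:9>1)
P1→{A,C} P2→{R,S}

Survivors P1:{A,C} P2:{R,S}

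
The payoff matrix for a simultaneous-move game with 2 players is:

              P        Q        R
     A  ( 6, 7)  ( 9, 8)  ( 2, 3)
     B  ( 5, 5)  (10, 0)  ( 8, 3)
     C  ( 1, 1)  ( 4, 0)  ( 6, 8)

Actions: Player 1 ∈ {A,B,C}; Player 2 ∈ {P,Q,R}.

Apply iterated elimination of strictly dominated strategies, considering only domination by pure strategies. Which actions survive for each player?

Remaining: P1:{A,B} P2:{P,Q}

P1 drop C (B beats it: P:5>1 Q:10>4 R:8>6)
P2 drop R (P beats it: A:7>3 B:5>3)
P1→{A,B} P2→{P,Q}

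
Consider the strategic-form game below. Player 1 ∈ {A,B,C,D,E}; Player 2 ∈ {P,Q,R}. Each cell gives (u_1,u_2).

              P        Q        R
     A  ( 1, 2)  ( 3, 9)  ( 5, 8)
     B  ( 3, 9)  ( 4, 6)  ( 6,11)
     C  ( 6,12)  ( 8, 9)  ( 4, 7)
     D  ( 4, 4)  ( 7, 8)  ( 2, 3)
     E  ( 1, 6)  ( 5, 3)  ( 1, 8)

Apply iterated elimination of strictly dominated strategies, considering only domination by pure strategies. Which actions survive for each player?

Remaining: P1:{B,C} P2:{P,R}

P1 drop A (B beats it: P:3>1 Q:4>3 R:6>5)
P1 drop D (C beats it: P:6>4 Q:8>7 R:4>2)
P1 drop E (C beats it: P:6>1 Q:8>5 R:4>1)
P2 drop Q (P beats it: B:9>6 C:12>9)
P1→{B,C} P2→{P,R}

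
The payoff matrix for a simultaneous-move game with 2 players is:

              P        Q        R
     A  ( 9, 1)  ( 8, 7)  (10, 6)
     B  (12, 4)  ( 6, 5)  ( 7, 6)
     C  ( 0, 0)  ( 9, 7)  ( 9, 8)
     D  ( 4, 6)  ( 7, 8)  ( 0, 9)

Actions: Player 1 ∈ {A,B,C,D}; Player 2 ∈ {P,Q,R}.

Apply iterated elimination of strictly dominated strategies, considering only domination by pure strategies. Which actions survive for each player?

Survivors P1:{A,C} P2:{Q,R}

P1 drop D (A beats it: P:9>4 Q:8>7 R:10>0)
P2 drop P (Q beats it: A:7>1 B:5>4 C:7>0)
P1 drop B (A beats it: Q:8>6 R:10>7)
P1→{A,C} P2→{Q,R}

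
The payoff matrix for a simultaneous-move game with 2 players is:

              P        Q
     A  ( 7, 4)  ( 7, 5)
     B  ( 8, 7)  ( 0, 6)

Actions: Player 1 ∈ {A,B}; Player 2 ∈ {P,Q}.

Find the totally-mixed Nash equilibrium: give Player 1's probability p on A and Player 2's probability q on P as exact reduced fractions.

P1 indiff ⇒ q·7+(1-q)·7 = q·8+(1-q)·0 ⇒ q(-1) = (1-q)(-7) ⇒ q = 7/8
P2 indiff ⇒ p·4+(1-p)·7 = p·5+(1-p)·6 ⇒ p(-1) = (1-p)(-1) ⇒ p = 1/2

p=1/2, q=7/8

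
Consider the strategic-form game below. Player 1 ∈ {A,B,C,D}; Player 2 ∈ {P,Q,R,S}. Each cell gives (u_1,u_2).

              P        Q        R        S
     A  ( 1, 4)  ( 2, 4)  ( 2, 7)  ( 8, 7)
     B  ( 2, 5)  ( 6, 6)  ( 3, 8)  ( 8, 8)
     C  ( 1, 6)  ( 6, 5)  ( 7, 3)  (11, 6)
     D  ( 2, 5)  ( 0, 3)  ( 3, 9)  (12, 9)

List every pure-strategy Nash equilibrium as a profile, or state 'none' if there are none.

Nash profiles: (D,S)

(A,P): not NE [P1→D gives 2>1; P2→S gives 7>4]
(A,Q): not NE [P1→C gives 6>2; P2→S gives 7>4]
(A,R): not NE [P1→C gives 7>2]
(A,S): not NE [P1→D gives 12>8]
(B,P): not NE [P2→S gives 8>5]
(B,Q): not NE [P2→S gives 8>6]
(B,R): not NE [P1→C gives 7>3]
(B,S): not NE [P1→D gives 12>8]
(C,P): not NE [P1→D gives 2>1]
(C,Q): not NE [P2→S gives 6>5]
(C,R): not NE [P2→S gives 6>3]
(C,S): not NE [P1→D gives 12>11]
(D,P): not NE [P2→S gives 9>5]
(D,Q): not NE [P1→C gives 6>0; P2→S gives 9>3]
(D,R): not NE [P1→C gives 7>3]
(D,S): NE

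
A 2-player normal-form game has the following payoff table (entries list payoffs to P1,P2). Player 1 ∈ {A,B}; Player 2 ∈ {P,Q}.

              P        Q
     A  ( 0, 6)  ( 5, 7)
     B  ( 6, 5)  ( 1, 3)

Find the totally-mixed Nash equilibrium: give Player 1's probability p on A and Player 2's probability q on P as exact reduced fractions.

P1 indiff ⇒ q·0+(1-q)·5 = q·6+(1-q)·1 ⇒ q(-6) = (1-q)(-4) ⇒ q = 2/5
P2 indiff ⇒ p·6+(1-p)·5 = p·7+(1-p)·3 ⇒ p(-1) = (1-p)(-2) ⇒ p = 2/3

(p,q) = (2/3, 2/5)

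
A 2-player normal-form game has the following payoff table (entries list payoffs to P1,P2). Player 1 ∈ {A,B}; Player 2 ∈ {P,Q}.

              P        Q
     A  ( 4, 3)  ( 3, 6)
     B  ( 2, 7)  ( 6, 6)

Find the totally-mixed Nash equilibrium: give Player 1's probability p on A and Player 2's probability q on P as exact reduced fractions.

P1 indiff ⇒ q·4+(1-q)·3 = q·2+(1-q)·6 ⇒ q(2) = (1-q)(3) ⇒ q = 3/5
P2 indiff ⇒ p·3+(1-p)·7 = p·6+(1-p)·6 ⇒ p(-3) = (1-p)(-1) ⇒ p = 1/4

(p,q) = (1/4, 3/5)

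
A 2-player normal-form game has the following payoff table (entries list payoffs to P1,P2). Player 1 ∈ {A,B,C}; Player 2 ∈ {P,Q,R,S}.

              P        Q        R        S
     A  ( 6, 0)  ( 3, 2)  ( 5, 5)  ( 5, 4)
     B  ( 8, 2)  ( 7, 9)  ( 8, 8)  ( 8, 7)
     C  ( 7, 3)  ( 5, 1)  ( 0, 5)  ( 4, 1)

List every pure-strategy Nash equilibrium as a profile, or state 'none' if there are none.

NE set: (B,Q)

(A,P): not NE [P1→B gives 8>6; P2→R gives 5>0]
(A,Q): not NE [P1→B gives 7>3; P2→R gives 5>2]
(A,R): not NE [P1→B gives 8>5]
(A,S): not NE [P1→B gives 8>5; P2→R gives 5>4]
(B,P): not NE [P2→Q gives 9>2]
(B,Q): NE
(B,R): not NE [P2→Q gives 9>8]
(B,S): not NE [P2→Q gives 9>7]
(C,P): not NE [P1→B gives 8>7; P2→R gives 5>3]
(C,Q): not NE [P1→B gives 7>5; P2→R gives 5>1]
(C,R): not NE [P1→B gives 8>0]
(C,S): not NE [P1→B gives 8>4; P2→R gives 5>1]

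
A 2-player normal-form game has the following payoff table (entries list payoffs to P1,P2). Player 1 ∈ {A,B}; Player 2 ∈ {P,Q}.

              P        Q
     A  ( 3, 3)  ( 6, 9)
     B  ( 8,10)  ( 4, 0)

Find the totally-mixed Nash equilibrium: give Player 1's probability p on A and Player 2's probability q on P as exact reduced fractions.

p=5/8, q=2/7

P1 indiff ⇒ q·3+(1-q)·6 = q·8+(1-q)·4 ⇒ q(-5) = (1-q)(-2) ⇒ q = 2/7
P2 indiff ⇒ p·3+(1-p)·10 = p·9+(1-p)·0 ⇒ p(-6) = (1-p)(-10) ⇒ p = 5/8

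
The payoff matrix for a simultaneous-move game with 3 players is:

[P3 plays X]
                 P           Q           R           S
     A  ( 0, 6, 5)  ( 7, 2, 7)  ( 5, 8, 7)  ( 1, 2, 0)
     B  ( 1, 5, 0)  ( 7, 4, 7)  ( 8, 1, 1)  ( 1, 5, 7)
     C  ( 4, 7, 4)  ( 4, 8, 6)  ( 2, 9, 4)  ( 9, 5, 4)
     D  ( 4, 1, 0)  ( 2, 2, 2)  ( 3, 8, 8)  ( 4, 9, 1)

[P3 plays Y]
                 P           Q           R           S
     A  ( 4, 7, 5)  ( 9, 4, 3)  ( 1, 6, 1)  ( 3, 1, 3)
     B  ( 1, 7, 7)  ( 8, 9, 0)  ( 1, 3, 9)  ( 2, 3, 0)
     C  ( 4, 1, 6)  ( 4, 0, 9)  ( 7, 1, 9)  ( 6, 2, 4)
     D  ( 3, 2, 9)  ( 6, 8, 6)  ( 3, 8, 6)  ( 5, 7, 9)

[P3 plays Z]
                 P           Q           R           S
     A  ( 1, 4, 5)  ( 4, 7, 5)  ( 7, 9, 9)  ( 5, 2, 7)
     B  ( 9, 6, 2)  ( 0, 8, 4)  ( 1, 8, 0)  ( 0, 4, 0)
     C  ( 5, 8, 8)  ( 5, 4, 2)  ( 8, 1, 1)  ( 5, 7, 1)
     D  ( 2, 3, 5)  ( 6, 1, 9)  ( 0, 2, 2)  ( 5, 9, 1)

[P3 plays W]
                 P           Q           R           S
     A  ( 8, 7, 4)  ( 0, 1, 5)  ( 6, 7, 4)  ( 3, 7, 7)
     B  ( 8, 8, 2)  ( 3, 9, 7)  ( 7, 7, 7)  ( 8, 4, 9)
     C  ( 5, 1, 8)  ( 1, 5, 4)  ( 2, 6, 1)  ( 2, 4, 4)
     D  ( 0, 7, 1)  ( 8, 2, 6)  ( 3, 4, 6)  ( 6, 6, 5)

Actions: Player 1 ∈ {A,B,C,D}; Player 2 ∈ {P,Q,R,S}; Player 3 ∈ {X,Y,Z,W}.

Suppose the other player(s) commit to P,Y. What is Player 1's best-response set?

P1 best: {A,C}

u_1(A vs P,Y) = 4
u_1(B vs P,Y) = 1
u_1(C vs P,Y) = 4
u_1(D vs P,Y) = 3
max payoff 4 at {A,C}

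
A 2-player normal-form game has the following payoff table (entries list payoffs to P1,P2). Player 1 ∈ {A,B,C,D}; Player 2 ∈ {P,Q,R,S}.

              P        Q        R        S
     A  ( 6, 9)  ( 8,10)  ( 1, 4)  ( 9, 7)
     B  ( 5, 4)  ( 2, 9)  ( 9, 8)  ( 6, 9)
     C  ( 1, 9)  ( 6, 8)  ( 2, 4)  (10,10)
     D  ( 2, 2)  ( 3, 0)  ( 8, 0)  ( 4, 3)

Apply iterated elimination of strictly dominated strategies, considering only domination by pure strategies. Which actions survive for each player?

IESDS → P1:{A,C} P2:{P,Q,S}

P2 drop R (S beats it: A:7>4 B:9>8 C:10>4 D:3>0)
P1 drop B (A beats it: P:6>5 Q:8>2 S:9>6)
P1 drop D (A beats it: P:6>2 Q:8>3 S:9>4)
P1→{A,C} P2→{P,Q,S}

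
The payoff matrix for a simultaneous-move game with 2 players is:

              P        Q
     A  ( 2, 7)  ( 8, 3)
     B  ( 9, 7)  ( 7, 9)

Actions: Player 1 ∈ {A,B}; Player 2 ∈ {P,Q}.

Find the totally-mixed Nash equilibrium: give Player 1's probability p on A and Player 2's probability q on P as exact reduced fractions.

P1 indiff ⇒ q·2+(1-q)·8 = q·9+(1-q)·7 ⇒ q(-7) = (1-q)(-1) ⇒ q = 1/8
P2 indiff ⇒ p·7+(1-p)·7 = p·3+(1-p)·9 ⇒ p(4) = (1-p)(2) ⇒ p = 1/3

P1 mixes 1/3 on A; P2 mixes 1/8 on P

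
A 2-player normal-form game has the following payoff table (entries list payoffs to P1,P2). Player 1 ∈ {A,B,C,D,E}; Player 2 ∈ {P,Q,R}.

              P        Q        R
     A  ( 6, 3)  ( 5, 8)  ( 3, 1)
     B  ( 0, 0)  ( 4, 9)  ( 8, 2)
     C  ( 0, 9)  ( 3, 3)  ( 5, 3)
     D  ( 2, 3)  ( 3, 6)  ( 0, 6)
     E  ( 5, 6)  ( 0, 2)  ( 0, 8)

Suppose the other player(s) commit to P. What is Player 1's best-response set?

P1 best: {A}

u_1(A vs P) = 6
u_1(B vs P) = 0
u_1(C vs P) = 0
u_1(D vs P) = 2
u_1(E vs P) = 5
max payoff 6 at {A}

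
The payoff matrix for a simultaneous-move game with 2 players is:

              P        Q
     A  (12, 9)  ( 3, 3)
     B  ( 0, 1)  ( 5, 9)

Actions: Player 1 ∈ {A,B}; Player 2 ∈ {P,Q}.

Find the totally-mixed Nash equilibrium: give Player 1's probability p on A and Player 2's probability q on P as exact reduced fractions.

p=4/7, q=1/7

P1 indiff ⇒ q·12+(1-q)·3 = q·0+(1-q)·5 ⇒ q(12) = (1-q)(2) ⇒ q = 1/7
P2 indiff ⇒ p·9+(1-p)·1 = p·3+(1-p)·9 ⇒ p(6) = (1-p)(8) ⇒ p = 4/7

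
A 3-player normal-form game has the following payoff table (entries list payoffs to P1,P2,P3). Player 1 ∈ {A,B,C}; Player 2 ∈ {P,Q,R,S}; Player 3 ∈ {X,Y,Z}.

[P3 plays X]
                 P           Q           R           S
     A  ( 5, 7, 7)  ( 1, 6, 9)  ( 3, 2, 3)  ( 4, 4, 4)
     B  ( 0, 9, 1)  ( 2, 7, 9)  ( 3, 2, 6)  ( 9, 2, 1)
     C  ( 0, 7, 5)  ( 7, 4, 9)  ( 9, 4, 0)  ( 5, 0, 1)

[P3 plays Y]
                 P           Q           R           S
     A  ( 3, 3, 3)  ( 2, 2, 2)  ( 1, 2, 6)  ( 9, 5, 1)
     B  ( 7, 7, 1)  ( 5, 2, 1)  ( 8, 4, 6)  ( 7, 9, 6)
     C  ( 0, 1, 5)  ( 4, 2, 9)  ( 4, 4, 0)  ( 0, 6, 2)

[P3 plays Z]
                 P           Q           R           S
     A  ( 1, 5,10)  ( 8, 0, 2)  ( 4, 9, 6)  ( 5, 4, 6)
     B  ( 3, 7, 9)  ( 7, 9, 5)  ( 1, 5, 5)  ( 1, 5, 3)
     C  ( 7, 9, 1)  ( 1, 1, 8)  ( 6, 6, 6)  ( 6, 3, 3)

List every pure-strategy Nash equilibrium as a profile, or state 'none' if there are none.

No pure NE.

(A,P,X): not NE [P3→Z gives 10>7]
(A,P,Y): not NE [P1→B gives 7>3; P2→S gives 5>3; P3→Z gives 10>3]
(A,P,Z): not NE [P1→C gives 7>1; P2→R gives 9>5]
(A,Q,X): not NE [P1→C gives 7>1; P2→P gives 7>6]
(A,Q,Y): not NE [P1→B gives 5>2; P2→S gives 5>2; P3→X gives 9>2]
(A,Q,Z): not NE [P2→R gives 9>0; P3→X gives 9>2]
(A,R,X): not NE [P1→C gives 9>3; P2→P gives 7>2; P3→Z gives 6>3]
(A,R,Y): not NE [P1→B gives 8>1; P2→S gives 5>2]
(A,R,Z): not NE [P1→C gives 6>4]
(A,S,X): not NE [P1→B gives 9>4; P2→P gives 7>4; P3→Z gives 6>4]
(A,S,Y): not NE [P3→Z gives 6>1]
(A,S,Z): not NE [P1→C gives 6>5; P2→R gives 9>4]
(B,P,X): not NE [P1→A gives 5>0; P3→Z gives 9>1]
(B,P,Y): not NE [P2→S gives 9>7; P3→Z gives 9>1]
(B,P,Z): not NE [P1→C gives 7>3; P2→Q gives 9>7]
(B,Q,X): not NE [P1→C gives 7>2; P2→P gives 9>7]
(B,Q,Y): not NE [P2→S gives 9>2; P3→X gives 9>1]
(B,Q,Z): not NE [P1→A gives 8>7; P3→X gives 9>5]
(B,R,X): not NE [P1→C gives 9>3; P2→P gives 9>2]
(B,R,Y): not NE [P2→S gives 9>4]
(B,R,Z): not NE [P1→C gives 6>1; P2→Q gives 9>5; P3→Y gives 6>5]
(B,S,X): not NE [P2→P gives 9>2; P3→Y gives 6>1]
(B,S,Y): not NE [P1→A gives 9>7]
(B,S,Z): not NE [P1→C gives 6>1; P2→Q gives 9>5; P3→Y gives 6>3]
(C,P,X): not NE [P1→A gives 5>0]
(C,P,Y): not NE [P1→B gives 7>0; P2→S gives 6>1]
(C,P,Z): not NE [P3→Y gives 5>1]
(C,Q,X): not NE [P2→P gives 7>4]
(C,Q,Y): not NE [P1→B gives 5>4; P2→S gives 6>2]
(C,Q,Z): not NE [P1→A gives 8>1; P2→P gives 9>1; P3→Y gives 9>8]
(C,R,X): not NE [P2→P gives 7>4; P3→Z gives 6>0]
(C,R,Y): not NE [P1→B gives 8>4; P2→S gives 6>4; P3→Z gives 6>0]
(C,R,Z): not NE [P2→P gives 9>6]
(C,S,X): not NE [P1→B gives 9>5; P2→P gives 7>0; P3→Z gives 3>1]
(C,S,Y): not NE [P1→A gives 9>0; P3→Z gives 3>2]
(C,S,Z): not NE [P2→P gives 9>3]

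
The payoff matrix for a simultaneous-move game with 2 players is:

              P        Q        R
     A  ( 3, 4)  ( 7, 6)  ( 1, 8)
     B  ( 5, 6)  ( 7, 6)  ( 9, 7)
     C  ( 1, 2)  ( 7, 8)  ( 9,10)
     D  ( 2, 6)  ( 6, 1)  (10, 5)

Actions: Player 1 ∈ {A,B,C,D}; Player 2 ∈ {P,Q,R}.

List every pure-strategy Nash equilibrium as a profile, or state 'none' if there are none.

(A,P): not NE [P1→B gives 5>3; P2→R gives 8>4]
(A,Q): not NE [P2→R gives 8>6]
(A,R): not NE [P1→D gives 10>1]
(B,P): not NE [P2→R gives 7>6]
(B,Q): not NE [P2→R gives 7>6]
(B,R): not NE [P1→D gives 10>9]
(C,P): not NE [P1→B gives 5>1; P2→R gives 10>2]
(C,Q): not NE [P2→R gives 10>8]
(C,R): not NE [P1→D gives 10>9]
(D,P): not NE [P1→B gives 5>2]
(D,Q): not NE [P1→C gives 7>6; P2→P gives 6>1]
(D,R): not NE [P2→P gives 6>5]

Equilibria: none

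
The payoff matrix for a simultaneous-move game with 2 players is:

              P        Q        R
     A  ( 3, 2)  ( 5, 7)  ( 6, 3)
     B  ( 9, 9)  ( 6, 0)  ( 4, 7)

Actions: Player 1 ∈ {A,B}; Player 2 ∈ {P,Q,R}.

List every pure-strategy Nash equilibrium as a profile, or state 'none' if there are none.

(A,P): not NE [P1→B gives 9>3; P2→Q gives 7>2]
(A,Q): not NE [P1→B gives 6>5]
(A,R): not NE [P2→Q gives 7>3]
(B,P): NE
(B,Q): not NE [P2→P gives 9>0]
(B,R): not NE [P1→A gives 6>4; P2→P gives 9>7]

NE set: (B,P)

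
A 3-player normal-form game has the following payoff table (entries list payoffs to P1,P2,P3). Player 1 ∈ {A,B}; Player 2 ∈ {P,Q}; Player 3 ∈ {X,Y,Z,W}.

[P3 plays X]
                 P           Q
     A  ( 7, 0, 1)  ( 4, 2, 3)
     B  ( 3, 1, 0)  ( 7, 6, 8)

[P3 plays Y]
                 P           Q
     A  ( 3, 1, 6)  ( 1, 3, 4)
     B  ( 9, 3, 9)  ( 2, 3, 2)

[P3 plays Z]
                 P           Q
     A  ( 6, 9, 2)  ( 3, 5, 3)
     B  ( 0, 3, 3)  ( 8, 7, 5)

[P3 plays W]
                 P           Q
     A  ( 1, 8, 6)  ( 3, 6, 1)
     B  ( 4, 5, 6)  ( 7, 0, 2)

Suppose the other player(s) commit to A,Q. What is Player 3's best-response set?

u_3(X vs A,Q) = 3
u_3(Y vs A,Q) = 4
u_3(Z vs A,Q) = 3
u_3(W vs A,Q) = 1
max payoff 4 at {Y}

P3 best: {Y}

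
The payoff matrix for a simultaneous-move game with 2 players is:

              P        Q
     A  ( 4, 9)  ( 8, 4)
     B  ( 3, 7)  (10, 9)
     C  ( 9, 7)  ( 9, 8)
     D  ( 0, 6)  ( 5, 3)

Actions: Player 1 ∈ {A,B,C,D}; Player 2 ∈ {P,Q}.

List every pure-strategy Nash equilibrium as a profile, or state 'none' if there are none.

(A,P): not NE [P1→C gives 9>4]
(A,Q): not NE [P1→B gives 10>8; P2→P gives 9>4]
(B,P): not NE [P1→C gives 9>3; P2→Q gives 9>7]
(B,Q): NE
(C,P): not NE [P2→Q gives 8>7]
(C,Q): not NE [P1→B gives 10>9]
(D,P): not NE [P1→C gives 9>0]
(D,Q): not NE [P1→B gives 10>5; P2→P gives 6>3]

Nash profiles: (B,Q)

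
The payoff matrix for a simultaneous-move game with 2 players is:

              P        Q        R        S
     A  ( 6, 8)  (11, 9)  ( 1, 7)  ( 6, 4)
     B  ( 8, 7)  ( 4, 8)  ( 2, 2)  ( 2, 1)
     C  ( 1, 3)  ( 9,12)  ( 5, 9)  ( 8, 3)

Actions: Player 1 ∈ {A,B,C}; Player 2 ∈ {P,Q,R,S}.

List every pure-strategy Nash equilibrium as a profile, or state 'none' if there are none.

(A,P): not NE [P1→B gives 8>6; P2→Q gives 9>8]
(A,Q): NE
(A,R): not NE [P1→C gives 5>1; P2→Q gives 9>7]
(A,S): not NE [P1→C gives 8>6; P2→Q gives 9>4]
(B,P): not NE [P2→Q gives 8>7]
(B,Q): not NE [P1→A gives 11>4]
(B,R): not NE [P1→C gives 5>2; P2→Q gives 8>2]
(B,S): not NE [P1→C gives 8>2; P2→Q gives 8>1]
(C,P): not NE [P1→B gives 8>1; P2→Q gives 12>3]
(C,Q): not NE [P1→A gives 11>9]
(C,R): not NE [P2→Q gives 12>9]
(C,S): not NE [P2→Q gives 12>3]

Nash profiles: (A,Q)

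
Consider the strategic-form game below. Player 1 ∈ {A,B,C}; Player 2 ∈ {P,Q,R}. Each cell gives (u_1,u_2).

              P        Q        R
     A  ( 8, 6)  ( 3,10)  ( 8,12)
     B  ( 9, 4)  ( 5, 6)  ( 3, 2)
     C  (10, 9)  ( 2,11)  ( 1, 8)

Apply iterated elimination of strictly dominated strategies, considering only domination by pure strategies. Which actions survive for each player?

P2 drop P (Q beats it: A:10>6 B:6>4 C:11>9)
P1 drop C (A beats it: Q:3>2 R:8>1)
P1→{A,B} P2→{Q,R}

IESDS → P1:{A,B} P2:{Q,R}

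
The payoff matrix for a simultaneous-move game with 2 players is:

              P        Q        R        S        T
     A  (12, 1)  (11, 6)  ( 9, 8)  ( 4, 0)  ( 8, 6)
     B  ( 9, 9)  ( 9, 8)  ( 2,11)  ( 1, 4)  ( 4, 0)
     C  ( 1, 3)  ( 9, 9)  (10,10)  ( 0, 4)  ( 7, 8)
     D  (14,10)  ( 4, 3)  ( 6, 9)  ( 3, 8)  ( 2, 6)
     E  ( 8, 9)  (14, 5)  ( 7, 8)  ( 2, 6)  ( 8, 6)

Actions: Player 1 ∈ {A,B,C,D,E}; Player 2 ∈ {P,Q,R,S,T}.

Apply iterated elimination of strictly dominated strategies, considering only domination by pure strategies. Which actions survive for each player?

Survivors P1:{A,C,D} P2:{P,R}

P1 drop B (A beats it: P:12>9 Q:11>9 R:9>2 S:4>1 T:8>4)
P2 drop Q (R beats it: A:8>6 C:10>9 D:9>3 E:8>5)
P2 drop S (R beats it: A:8>0 C:10>4 D:9>8 E:8>6)
P2 drop T (R beats it: A:8>6 C:10>8 D:9>6 E:8>6)
P1 drop E (A beats it: P:12>8 R:9>7)
P1→{A,C,D} P2→{P,R}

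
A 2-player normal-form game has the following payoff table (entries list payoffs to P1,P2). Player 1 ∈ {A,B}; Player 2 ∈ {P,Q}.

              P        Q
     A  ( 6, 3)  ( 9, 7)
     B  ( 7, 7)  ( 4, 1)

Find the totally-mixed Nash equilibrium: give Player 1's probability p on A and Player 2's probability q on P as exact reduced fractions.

(p,q) = (3/5, 5/6)

P1 indiff ⇒ q·6+(1-q)·9 = q·7+(1-q)·4 ⇒ q(-1) = (1-q)(-5) ⇒ q = 5/6
P2 indiff ⇒ p·3+(1-p)·7 = p·7+(1-p)·1 ⇒ p(-4) = (1-p)(-6) ⇒ p = 3/5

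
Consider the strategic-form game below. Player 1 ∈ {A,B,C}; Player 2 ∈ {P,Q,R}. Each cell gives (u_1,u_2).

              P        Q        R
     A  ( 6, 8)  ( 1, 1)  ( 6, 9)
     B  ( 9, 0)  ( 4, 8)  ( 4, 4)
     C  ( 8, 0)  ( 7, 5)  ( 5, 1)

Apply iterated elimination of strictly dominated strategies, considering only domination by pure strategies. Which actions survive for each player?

Remaining: P1:{A,C} P2:{Q,R}

P2 drop P (R beats it: A:9>8 B:4>0 C:1>0)
P1 drop B (C beats it: Q:7>4 R:5>4)
P1→{A,C} P2→{Q,R}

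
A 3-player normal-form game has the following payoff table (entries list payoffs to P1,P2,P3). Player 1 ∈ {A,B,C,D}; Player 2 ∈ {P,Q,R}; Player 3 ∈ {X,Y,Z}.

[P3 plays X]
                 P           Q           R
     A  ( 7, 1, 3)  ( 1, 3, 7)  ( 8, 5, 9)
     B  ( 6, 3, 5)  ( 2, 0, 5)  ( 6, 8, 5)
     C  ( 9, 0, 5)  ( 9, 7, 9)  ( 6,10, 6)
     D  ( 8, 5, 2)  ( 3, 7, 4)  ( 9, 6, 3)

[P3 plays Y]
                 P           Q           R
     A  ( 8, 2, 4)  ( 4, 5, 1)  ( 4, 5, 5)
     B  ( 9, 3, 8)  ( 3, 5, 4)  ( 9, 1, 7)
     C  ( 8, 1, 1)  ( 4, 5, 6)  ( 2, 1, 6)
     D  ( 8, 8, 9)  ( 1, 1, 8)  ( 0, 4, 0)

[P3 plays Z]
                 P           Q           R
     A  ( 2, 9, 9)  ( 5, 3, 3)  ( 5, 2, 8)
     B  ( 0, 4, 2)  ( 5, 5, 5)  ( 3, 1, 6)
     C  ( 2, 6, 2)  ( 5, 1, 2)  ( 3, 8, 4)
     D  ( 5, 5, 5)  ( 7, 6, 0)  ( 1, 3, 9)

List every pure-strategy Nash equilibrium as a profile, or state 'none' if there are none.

Equilibria: none

(A,P,X): not NE [P1→C gives 9>7; P2→R gives 5>1; P3→Z gives 9>3]
(A,P,Y): not NE [P1→B gives 9>8; P2→R gives 5>2; P3→Z gives 9>4]
(A,P,Z): not NE [P1→D gives 5>2]
(A,Q,X): not NE [P1→C gives 9>1; P2→R gives 5>3]
(A,Q,Y): not NE [P3→X gives 7>1]
(A,Q,Z): not NE [P1→D gives 7>5; P2→P gives 9>3; P3→X gives 7>3]
(A,R,X): not NE [P1→D gives 9>8]
(A,R,Y): not NE [P1→B gives 9>4; P3→X gives 9>5]
(A,R,Z): not NE [P2→P gives 9>2; P3→X gives 9>8]
(B,P,X): not NE [P1→C gives 9>6; P2→R gives 8>3; P3→Y gives 8>5]
(B,P,Y): not NE [P2→Q gives 5>3]
(B,P,Z): not NE [P1→D gives 5>0; P2→Q gives 5>4; P3→Y gives 8>2]
(B,Q,X): not NE [P1→C gives 9>2; P2→R gives 8>0]
(B,Q,Y): not NE [P1→C gives 4>3; P3→Z gives 5>4]
(B,Q,Z): not NE [P1→D gives 7>5]
(B,R,X): not NE [P1→D gives 9>6; P3→Y gives 7>5]
(B,R,Y): not NE [P2→Q gives 5>1]
(B,R,Z): not NE [P1→A gives 5>3; P2→Q gives 5>1; P3→Y gives 7>6]
(C,P,X): not NE [P2→R gives 10>0]
(C,P,Y): not NE [P1→B gives 9>8; P2→Q gives 5>1; P3→X gives 5>1]
(C,P,Z): not NE [P1→D gives 5>2; P2→R gives 8>6; P3→X gives 5>2]
(C,Q,X): not NE [P2→R gives 10>7]
(C,Q,Y): not NE [P3→X gives 9>6]
(C,Q,Z): not NE [P1→D gives 7>5; P2→R gives 8>1; P3→X gives 9>2]
(C,R,X): not NE [P1→D gives 9>6]
(C,R,Y): not NE [P1→B gives 9>2; P2→Q gives 5>1]
(C,R,Z): not NE [P1→A gives 5>3; P3→Y gives 6>4]
(D,P,X): not NE [P1→C gives 9>8; P2→Q gives 7>5; P3→Y gives 9>2]
(D,P,Y): not NE [P1→B gives 9>8]
(D,P,Z): not NE [P2→Q gives 6>5; P3→Y gives 9>5]
(D,Q,X): not NE [P1→C gives 9>3; P3→Y gives 8>4]
(D,Q,Y): not NE [P1→C gives 4>1; P2→P gives 8>1]
(D,Q,Z): not NE [P3→Y gives 8>0]
(D,R,X): not NE [P2→Q gives 7>6; P3→Z gives 9>3]
(D,R,Y): not NE [P1→B gives 9>0; P2→P gives 8>4; P3→Z gives 9>0]
(D,R,Z): not NE [P1→A gives 5>1; P2→Q gives 6>3]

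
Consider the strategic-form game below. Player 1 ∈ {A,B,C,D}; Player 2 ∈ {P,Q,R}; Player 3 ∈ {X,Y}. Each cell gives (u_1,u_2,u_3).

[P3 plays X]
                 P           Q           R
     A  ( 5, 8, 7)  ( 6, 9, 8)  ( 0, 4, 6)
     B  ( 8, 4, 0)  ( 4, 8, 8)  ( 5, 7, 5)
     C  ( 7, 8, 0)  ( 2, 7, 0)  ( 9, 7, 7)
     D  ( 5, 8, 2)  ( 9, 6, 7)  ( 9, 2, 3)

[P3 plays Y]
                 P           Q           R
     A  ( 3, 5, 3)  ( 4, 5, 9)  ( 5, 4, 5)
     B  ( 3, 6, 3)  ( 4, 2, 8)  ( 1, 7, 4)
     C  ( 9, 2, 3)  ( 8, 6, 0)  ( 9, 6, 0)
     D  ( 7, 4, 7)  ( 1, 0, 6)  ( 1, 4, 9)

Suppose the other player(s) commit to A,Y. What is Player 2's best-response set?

BR_2 = {P,Q}

u_2(P vs A,Y) = 5
u_2(Q vs A,Y) = 5
u_2(R vs A,Y) = 4
max payoff 5 at {P,Q}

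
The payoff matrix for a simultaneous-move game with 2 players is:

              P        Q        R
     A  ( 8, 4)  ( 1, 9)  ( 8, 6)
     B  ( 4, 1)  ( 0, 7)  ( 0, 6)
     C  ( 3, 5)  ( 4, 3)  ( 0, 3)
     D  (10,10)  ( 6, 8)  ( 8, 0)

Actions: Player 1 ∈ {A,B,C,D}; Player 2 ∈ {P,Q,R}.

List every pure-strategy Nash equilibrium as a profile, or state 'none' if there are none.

Nash profiles: (D,P)

(A,P): not NE [P1→D gives 10>8; P2→Q gives 9>4]
(A,Q): not NE [P1→D gives 6>1]
(A,R): not NE [P2→Q gives 9>6]
(B,P): not NE [P1→D gives 10>4; P2→Q gives 7>1]
(B,Q): not NE [P1→D gives 6>0]
(B,R): not NE [P1→D gives 8>0; P2→Q gives 7>6]
(C,P): not NE [P1→D gives 10>3]
(C,Q): not NE [P1→D gives 6>4; P2→P gives 5>3]
(C,R): not NE [P1→D gives 8>0; P2→P gives 5>3]
(D,P): NE
(D,Q): not NE [P2→P gives 10>8]
(D,R): not NE [P2→P gives 10>0]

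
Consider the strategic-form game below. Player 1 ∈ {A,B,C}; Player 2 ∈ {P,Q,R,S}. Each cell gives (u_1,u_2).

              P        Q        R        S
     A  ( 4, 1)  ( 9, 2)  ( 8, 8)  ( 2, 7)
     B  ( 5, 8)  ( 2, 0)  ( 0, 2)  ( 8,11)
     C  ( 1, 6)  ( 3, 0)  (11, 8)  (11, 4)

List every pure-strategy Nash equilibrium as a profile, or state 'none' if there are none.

(A,P): not NE [P1→B gives 5>4; P2→R gives 8>1]
(A,Q): not NE [P2→R gives 8>2]
(A,R): not NE [P1→C gives 11>8]
(A,S): not NE [P1→C gives 11>2; P2→R gives 8>7]
(B,P): not NE [P2→S gives 11>8]
(B,Q): not NE [P1→A gives 9>2; P2→S gives 11>0]
(B,R): not NE [P1→C gives 11>0; P2→S gives 11>2]
(B,S): not NE [P1→C gives 11>8]
(C,P): not NE [P1→B gives 5>1; P2→R gives 8>6]
(C,Q): not NE [P1→A gives 9>3; P2→R gives 8>0]
(C,R): NE
(C,S): not NE [P2→R gives 8>4]

NE set: (C,R)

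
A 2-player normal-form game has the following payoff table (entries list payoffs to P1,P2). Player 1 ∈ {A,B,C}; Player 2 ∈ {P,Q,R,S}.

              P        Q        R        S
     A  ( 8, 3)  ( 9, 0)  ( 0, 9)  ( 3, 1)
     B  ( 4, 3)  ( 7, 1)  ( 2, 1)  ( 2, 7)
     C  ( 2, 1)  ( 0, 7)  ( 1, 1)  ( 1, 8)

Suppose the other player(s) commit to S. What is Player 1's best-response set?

u_1(A vs S) = 3
u_1(B vs S) = 2
u_1(C vs S) = 1
max payoff 3 at {A}

argmax u_1 = {A}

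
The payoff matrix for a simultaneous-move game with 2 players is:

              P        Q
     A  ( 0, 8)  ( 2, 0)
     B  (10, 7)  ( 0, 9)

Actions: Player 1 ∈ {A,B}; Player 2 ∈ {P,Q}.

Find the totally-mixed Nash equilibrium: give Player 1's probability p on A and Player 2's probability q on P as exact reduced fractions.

P1 mixes 1/5 on A; P2 mixes 1/6 on P

P1 indiff ⇒ q·0+(1-q)·2 = q·10+(1-q)·0 ⇒ q(-10) = (1-q)(-2) ⇒ q = 1/6
P2 indiff ⇒ p·8+(1-p)·7 = p·0+(1-p)·9 ⇒ p(8) = (1-p)(2) ⇒ p = 1/5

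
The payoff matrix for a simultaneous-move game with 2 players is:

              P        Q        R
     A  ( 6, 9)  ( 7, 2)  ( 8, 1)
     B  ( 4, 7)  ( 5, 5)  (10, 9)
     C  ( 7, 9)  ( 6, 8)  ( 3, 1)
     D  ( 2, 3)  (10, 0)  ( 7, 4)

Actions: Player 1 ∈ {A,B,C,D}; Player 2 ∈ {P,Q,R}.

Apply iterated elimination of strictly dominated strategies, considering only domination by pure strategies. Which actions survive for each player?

P2 drop Q (P beats it: A:9>2 B:7>5 C:9>8 D:3>0)
P1 drop D (A beats it: P:6>2 R:8>7)
P1→{A,B,C} P2→{P,R}

Remaining: P1:{A,B,C} P2:{P,R}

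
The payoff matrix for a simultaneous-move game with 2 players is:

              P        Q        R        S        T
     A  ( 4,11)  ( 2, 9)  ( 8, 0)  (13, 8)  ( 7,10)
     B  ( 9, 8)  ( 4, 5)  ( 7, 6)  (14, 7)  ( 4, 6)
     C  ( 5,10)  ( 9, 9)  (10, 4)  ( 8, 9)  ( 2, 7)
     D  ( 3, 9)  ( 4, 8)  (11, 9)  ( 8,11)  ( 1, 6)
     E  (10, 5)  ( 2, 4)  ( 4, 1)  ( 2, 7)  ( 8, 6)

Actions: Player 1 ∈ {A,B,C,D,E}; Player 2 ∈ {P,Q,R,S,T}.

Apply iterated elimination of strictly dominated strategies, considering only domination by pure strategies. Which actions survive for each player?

Remaining: P1:{A,B,E} P2:{P,S,T}

P2 drop Q (P beats it: A:11>9 B:8>5 C:10>9 D:9>8 E:5>4)
P2 drop R (S beats it: A:8>0 B:7>6 C:9>4 D:11>9 E:7>1)
P1 drop C (B beats it: P:9>5 S:14>8 T:4>2)
P1 drop D (A beats it: P:4>3 S:13>8 T:7>1)
P1→{A,B,E} P2→{P,S,T}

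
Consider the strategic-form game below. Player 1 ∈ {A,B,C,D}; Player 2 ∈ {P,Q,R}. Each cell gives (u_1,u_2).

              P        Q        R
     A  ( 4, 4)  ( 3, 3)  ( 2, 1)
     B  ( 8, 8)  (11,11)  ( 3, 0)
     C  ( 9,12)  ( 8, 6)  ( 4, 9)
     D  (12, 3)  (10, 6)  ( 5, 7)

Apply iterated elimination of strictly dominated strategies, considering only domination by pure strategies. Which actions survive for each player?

Remaining: P1:{B,D} P2:{Q,R}

P1 drop A (B beats it: P:8>4 Q:11>3 R:3>2)
P1 drop C (D beats it: P:12>9 Q:10>8 R:5>4)
P2 drop P (Q beats it: B:11>8 D:6>3)
P1→{B,D} P2→{Q,R}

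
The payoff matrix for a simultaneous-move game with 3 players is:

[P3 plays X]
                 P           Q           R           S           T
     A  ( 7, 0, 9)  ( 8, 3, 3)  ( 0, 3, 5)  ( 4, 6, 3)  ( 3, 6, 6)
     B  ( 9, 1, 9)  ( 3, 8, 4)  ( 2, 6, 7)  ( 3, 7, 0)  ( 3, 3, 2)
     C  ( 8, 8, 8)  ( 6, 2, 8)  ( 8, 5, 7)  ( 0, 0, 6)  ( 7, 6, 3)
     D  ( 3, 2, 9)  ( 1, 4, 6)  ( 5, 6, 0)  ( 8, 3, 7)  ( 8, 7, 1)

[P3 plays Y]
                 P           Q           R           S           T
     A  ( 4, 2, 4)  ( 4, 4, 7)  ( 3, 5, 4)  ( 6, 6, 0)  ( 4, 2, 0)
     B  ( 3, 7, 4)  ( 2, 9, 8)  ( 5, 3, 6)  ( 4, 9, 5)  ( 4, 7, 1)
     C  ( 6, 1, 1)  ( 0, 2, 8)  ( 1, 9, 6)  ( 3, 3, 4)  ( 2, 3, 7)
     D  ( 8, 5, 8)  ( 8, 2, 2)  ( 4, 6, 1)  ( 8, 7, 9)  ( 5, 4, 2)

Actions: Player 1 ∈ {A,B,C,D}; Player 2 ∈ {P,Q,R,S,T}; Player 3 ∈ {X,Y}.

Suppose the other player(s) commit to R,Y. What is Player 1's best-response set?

u_1(A vs R,Y) = 3
u_1(B vs R,Y) = 5
u_1(C vs R,Y) = 1
u_1(D vs R,Y) = 4
max payoff 5 at {B}

argmax u_1 = {B}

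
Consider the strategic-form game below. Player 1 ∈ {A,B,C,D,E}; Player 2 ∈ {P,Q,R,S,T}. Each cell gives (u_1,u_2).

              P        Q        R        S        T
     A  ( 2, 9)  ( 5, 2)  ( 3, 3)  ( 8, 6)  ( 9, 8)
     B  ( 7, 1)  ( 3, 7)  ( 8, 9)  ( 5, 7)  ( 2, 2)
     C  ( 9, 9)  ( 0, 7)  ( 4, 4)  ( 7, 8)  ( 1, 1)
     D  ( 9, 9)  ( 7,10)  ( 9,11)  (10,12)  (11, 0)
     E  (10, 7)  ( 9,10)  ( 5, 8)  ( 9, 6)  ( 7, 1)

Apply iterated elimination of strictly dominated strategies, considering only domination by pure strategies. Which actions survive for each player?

Survivors P1:{D,E} P2:{Q,R,S}

P1 drop A (D beats it: P:9>2 Q:7>5 R:9>3 S:10>8 T:11>9)
P1 drop B (D beats it: P:9>7 Q:7>3 R:9>8 S:10>5 T:11>2)
P1 drop C (E beats it: P:10>9 Q:9>0 R:5>4 S:9>7 T:7>1)
P2 drop P (Q beats it: D:10>9 E:10>7)
P2 drop T (Q beats it: D:10>0 E:10>1)
P1→{D,E} P2→{Q,R,S}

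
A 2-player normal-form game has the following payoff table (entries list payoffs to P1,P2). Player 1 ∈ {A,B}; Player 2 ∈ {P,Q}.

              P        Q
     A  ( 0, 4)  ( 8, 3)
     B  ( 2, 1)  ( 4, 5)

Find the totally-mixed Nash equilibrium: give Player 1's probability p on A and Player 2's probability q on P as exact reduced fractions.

p=4/5, q=2/3

P1 indiff ⇒ q·0+(1-q)·8 = q·2+(1-q)·4 ⇒ q(-2) = (1-q)(-4) ⇒ q = 2/3
P2 indiff ⇒ p·4+(1-p)·1 = p·3+(1-p)·5 ⇒ p(1) = (1-p)(4) ⇒ p = 4/5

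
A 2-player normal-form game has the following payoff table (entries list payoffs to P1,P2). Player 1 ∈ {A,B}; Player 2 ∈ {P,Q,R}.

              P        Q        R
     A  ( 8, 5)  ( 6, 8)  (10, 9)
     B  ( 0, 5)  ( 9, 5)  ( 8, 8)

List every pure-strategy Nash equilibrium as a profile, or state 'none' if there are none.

(A,P): not NE [P2→R gives 9>5]
(A,Q): not NE [P1→B gives 9>6; P2→R gives 9>8]
(A,R): NE
(B,P): not NE [P1→A gives 8>0; P2→R gives 8>5]
(B,Q): not NE [P2→R gives 8>5]
(B,R): not NE [P1→A gives 10>8]

NE set: (A,R)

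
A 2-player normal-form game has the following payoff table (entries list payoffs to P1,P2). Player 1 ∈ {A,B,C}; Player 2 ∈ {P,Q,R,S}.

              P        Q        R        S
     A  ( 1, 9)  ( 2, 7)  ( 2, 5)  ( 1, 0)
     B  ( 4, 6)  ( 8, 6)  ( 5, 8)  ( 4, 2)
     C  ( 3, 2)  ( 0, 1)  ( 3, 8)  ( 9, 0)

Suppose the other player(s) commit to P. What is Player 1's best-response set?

argmax u_1 = {B}

u_1(A vs P) = 1
u_1(B vs P) = 4
u_1(C vs P) = 3
max payoff 4 at {B}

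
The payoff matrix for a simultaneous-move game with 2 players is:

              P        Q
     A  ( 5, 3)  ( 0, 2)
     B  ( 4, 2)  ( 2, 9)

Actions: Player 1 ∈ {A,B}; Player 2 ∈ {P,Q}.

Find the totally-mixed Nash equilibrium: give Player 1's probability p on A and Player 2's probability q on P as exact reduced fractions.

P1 indiff ⇒ q·5+(1-q)·0 = q·4+(1-q)·2 ⇒ q(1) = (1-q)(2) ⇒ q = 2/3
P2 indiff ⇒ p·3+(1-p)·2 = p·2+(1-p)·9 ⇒ p(1) = (1-p)(7) ⇒ p = 7/8

(p,q) = (7/8, 2/3)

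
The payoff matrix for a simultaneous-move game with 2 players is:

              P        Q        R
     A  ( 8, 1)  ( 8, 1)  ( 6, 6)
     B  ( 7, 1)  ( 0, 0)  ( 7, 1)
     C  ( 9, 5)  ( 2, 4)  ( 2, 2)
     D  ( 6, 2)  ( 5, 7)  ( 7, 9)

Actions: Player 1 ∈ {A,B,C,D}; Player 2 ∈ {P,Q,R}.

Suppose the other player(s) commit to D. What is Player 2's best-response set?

u_2(P vs D) = 2
u_2(Q vs D) = 7
u_2(R vs D) = 9
max payoff 9 at {R}

argmax u_2 = {R}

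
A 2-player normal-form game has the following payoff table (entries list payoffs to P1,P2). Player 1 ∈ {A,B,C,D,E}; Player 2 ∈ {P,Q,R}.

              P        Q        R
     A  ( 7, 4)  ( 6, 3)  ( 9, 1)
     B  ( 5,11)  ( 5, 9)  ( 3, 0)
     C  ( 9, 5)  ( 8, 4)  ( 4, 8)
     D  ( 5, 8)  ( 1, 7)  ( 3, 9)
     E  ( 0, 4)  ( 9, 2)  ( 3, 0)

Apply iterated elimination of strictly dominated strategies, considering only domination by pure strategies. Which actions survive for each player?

P1 drop B (A beats it: P:7>5 Q:6>5 R:9>3)
P1 drop D (A beats it: P:7>5 Q:6>1 R:9>3)
P2 drop Q (P beats it: A:4>3 C:5>4 E:4>2)
P1 drop E (A beats it: P:7>0 R:9>3)
P1→{A,C} P2→{P,R}

Survivors P1:{A,C} P2:{P,R}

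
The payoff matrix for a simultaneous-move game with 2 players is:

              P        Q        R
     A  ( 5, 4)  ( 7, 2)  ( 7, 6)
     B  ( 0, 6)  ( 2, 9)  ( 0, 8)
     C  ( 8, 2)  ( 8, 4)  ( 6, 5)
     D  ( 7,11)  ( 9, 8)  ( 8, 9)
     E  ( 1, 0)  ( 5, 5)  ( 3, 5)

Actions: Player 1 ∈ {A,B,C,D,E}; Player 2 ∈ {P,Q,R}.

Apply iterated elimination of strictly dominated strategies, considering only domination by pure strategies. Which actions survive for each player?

Remaining: P1:{C,D} P2:{P,R}

P1 drop A (D beats it: P:7>5 Q:9>7 R:8>7)
P1 drop B (C beats it: P:8>0 Q:8>2 R:6>0)
P1 drop E (C beats it: P:8>1 Q:8>5 R:6>3)
P2 drop Q (R beats it: C:5>4 D:9>8)
P1→{C,D} P2→{P,R}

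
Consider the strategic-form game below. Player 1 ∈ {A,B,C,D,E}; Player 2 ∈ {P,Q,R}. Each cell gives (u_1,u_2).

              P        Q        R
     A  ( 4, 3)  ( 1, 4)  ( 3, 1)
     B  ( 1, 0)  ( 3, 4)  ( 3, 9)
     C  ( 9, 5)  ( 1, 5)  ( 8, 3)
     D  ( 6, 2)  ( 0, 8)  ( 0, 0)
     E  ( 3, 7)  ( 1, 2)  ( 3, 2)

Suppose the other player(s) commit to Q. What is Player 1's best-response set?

BR_1 = {B}

u_1(A vs Q) = 1
u_1(B vs Q) = 3
u_1(C vs Q) = 1
u_1(D vs Q) = 0
u_1(E vs Q) = 1
max payoff 3 at {B}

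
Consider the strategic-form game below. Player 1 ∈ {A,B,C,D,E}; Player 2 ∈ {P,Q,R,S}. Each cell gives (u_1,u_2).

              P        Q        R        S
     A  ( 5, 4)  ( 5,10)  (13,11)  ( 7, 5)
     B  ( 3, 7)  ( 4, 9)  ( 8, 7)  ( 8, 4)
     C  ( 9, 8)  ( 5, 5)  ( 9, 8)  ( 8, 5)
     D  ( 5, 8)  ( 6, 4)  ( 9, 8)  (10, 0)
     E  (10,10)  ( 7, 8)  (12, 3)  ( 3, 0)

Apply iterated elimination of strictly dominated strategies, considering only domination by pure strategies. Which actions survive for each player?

P1 drop B (D beats it: P:5>3 Q:6>4 R:9>8 S:10>8)
P2 drop S (R beats it: A:11>5 C:8>5 D:8>0 E:3>0)
P1 drop C (E beats it: P:10>9 Q:7>5 R:12>9)
P1 drop D (E beats it: P:10>5 Q:7>6 R:12>9)
P1→{A,E} P2→{P,Q,R}

Survivors P1:{A,E} P2:{P,Q,R}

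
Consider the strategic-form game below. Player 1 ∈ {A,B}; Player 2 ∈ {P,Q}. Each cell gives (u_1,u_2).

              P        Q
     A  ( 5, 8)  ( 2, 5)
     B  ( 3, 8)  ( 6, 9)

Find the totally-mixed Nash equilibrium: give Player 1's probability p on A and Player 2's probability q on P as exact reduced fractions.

P1 mixes 1/4 on A; P2 mixes 2/3 on P

P1 indiff ⇒ q·5+(1-q)·2 = q·3+(1-q)·6 ⇒ q(2) = (1-q)(4) ⇒ q = 2/3
P2 indiff ⇒ p·8+(1-p)·8 = p·5+(1-p)·9 ⇒ p(3) = (1-p)(1) ⇒ p = 1/4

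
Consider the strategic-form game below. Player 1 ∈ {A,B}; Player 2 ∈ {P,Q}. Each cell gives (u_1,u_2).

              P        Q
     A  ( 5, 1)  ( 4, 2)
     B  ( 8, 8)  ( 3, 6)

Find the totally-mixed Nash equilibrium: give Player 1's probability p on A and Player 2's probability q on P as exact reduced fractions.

(p,q) = (2/3, 1/4)

P1 indiff ⇒ q·5+(1-q)·4 = q·8+(1-q)·3 ⇒ q(-3) = (1-q)(-1) ⇒ q = 1/4
P2 indiff ⇒ p·1+(1-p)·8 = p·2+(1-p)·6 ⇒ p(-1) = (1-p)(-2) ⇒ p = 2/3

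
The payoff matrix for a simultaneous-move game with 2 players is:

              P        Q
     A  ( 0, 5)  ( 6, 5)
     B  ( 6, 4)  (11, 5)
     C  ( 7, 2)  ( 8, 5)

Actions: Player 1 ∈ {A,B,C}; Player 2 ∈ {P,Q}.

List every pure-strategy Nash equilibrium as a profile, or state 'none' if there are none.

NE set: (B,Q)

(A,P): not NE [P1→C gives 7>0]
(A,Q): not NE [P1→B gives 11>6]
(B,P): not NE [P1→C gives 7>6; P2→Q gives 5>4]
(B,Q): NE
(C,P): not NE [P2→Q gives 5>2]
(C,Q): not NE [P1→B gives 11>8]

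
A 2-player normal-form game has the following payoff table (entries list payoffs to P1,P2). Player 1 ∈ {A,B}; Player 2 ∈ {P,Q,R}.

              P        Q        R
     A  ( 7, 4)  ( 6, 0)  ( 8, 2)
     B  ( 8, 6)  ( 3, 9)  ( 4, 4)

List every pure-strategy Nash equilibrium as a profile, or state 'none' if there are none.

PSNE: ∅

(A,P): not NE [P1→B gives 8>7]
(A,Q): not NE [P2→P gives 4>0]
(A,R): not NE [P2→P gives 4>2]
(B,P): not NE [P2→Q gives 9>6]
(B,Q): not NE [P1→A gives 6>3]
(B,R): not NE [P1→A gives 8>4; P2→Q gives 9>4]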